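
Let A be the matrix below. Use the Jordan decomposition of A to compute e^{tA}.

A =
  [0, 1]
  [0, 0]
e^{tA} =
  [1, t]
  [0, 1]

Strategy: write A = P · J · P⁻¹ where J is a Jordan canonical form, so e^{tA} = P · e^{tJ} · P⁻¹, and e^{tJ} can be computed block-by-block.

A has Jordan form
J =
  [0, 1]
  [0, 0]
(up to reordering of blocks).

Per-block formulas:
  For a 2×2 Jordan block J_2(0): exp(t · J_2(0)) = e^(0t)·(I + t·N), where N is the 2×2 nilpotent shift.

After assembling e^{tJ} and conjugating by P, we get:

e^{tA} =
  [1, t]
  [0, 1]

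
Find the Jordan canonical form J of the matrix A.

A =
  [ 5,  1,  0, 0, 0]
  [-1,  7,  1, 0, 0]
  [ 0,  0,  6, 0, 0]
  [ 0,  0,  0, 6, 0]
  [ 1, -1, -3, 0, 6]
J_3(6) ⊕ J_1(6) ⊕ J_1(6)

The characteristic polynomial is
  det(x·I − A) = x^5 - 30*x^4 + 360*x^3 - 2160*x^2 + 6480*x - 7776 = (x - 6)^5

Eigenvalues and multiplicities (the geometric multiplicity of λ is n − rank(A − λI), which equals the number of Jordan blocks for λ):
  λ = 6: algebraic multiplicity = 5, geometric multiplicity = 3

Determining the block sizes for each eigenvalue:
  λ = 6: with am = 5 and gm = 3, the partition is not yet determined (e.g. several partitions of 5 into 3 parts exist). Let N = A − (6)·I. Computing rank(N^1) = 2, rank(N^2) = 1, rank(N^3) = 0; the number of blocks of size ≥ j is rank(N^{j−1}) − rank(N^j), giving [3, 1, 1]. So we have 1 block(s) of size 3, 2 block(s) of size 1 → block sizes [3, 1, 1]

Assembling the blocks gives a Jordan form
J =
  [6, 1, 0, 0, 0]
  [0, 6, 1, 0, 0]
  [0, 0, 6, 0, 0]
  [0, 0, 0, 6, 0]
  [0, 0, 0, 0, 6]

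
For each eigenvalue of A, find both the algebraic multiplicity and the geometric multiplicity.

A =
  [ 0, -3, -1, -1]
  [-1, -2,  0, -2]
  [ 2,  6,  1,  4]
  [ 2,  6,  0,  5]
λ = 1: alg = 4, geom = 2

Step 1 — factor the characteristic polynomial to read off the algebraic multiplicities:
  χ_A(x) = (x - 1)^4

Step 2 — compute geometric multiplicities via the rank-nullity identity g(λ) = n − rank(A − λI):
  rank(A − (1)·I) = 2, so dim ker(A − (1)·I) = n − 2 = 2

Summary:
  λ = 1: algebraic multiplicity = 4, geometric multiplicity = 2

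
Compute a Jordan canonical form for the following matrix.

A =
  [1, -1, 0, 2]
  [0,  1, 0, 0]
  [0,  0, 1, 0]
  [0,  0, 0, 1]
J_2(1) ⊕ J_1(1) ⊕ J_1(1)

The characteristic polynomial is
  det(x·I − A) = x^4 - 4*x^3 + 6*x^2 - 4*x + 1 = (x - 1)^4

Eigenvalues and multiplicities (the geometric multiplicity of λ is n − rank(A − λI), which equals the number of Jordan blocks for λ):
  λ = 1: algebraic multiplicity = 4, geometric multiplicity = 3

Determining the block sizes for each eigenvalue:
  λ = 1: 3 blocks summing to 4 forces exactly one block of size 2 and the rest size 1 → block sizes [2, 1, 1]

Assembling the blocks gives a Jordan form
J =
  [1, 1, 0, 0]
  [0, 1, 0, 0]
  [0, 0, 1, 0]
  [0, 0, 0, 1]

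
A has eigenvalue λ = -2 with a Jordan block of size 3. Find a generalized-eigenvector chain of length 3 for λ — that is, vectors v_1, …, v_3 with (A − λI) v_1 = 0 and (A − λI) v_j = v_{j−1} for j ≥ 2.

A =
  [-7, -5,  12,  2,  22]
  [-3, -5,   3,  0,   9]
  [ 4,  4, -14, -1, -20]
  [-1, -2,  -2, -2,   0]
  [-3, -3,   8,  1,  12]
A Jordan chain for λ = -2 of length 3:
v_1 = (2, 0, -1, 0, 1)ᵀ
v_2 = (0, 0, 0, 1, 0)ᵀ
v_3 = (1, -1, 0, 0, 0)ᵀ

Let N = A − (-2)·I. We want v_3 with N^3 v_3 = 0 but N^2 v_3 ≠ 0; then v_{j-1} := N · v_j for j = 3, …, 2.

Pick v_3 = (1, -1, 0, 0, 0)ᵀ.
Then v_2 = N · v_3 = (0, 0, 0, 1, 0)ᵀ.
Then v_1 = N · v_2 = (2, 0, -1, 0, 1)ᵀ.

Sanity check: (A − (-2)·I) v_1 = (0, 0, 0, 0, 0)ᵀ = 0. ✓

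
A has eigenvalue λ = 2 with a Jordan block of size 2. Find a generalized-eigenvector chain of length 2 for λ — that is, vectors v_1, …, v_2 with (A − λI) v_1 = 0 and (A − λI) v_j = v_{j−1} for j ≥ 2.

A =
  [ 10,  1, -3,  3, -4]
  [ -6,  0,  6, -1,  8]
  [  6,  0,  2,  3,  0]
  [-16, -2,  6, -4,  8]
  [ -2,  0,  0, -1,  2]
A Jordan chain for λ = 2 of length 2:
v_1 = (8, -6, 6, -16, -2)ᵀ
v_2 = (1, 0, 0, 0, 0)ᵀ

Let N = A − (2)·I. We want v_2 with N^2 v_2 = 0 but N^1 v_2 ≠ 0; then v_{j-1} := N · v_j for j = 2, …, 2.

Pick v_2 = (1, 0, 0, 0, 0)ᵀ.
Then v_1 = N · v_2 = (8, -6, 6, -16, -2)ᵀ.

Sanity check: (A − (2)·I) v_1 = (0, 0, 0, 0, 0)ᵀ = 0. ✓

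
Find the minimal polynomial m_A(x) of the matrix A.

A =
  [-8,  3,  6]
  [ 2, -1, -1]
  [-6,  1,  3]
x^3 + 6*x^2 + 12*x + 8

The characteristic polynomial is χ_A(x) = (x + 2)^3, so the eigenvalues are known. The minimal polynomial is
  m_A(x) = Π_λ (x − λ)^{k_λ}
where k_λ is the size of the *largest* Jordan block for λ (equivalently, the smallest k with (A − λI)^k v = 0 for every generalised eigenvector v of λ).

  λ = -2: largest Jordan block has size 3, contributing (x + 2)^3

So m_A(x) = (x + 2)^3 = x^3 + 6*x^2 + 12*x + 8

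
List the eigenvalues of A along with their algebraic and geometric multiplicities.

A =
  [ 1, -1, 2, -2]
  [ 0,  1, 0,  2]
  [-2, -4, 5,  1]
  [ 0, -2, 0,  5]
λ = 3: alg = 4, geom = 2

Step 1 — factor the characteristic polynomial to read off the algebraic multiplicities:
  χ_A(x) = (x - 3)^4

Step 2 — compute geometric multiplicities via the rank-nullity identity g(λ) = n − rank(A − λI):
  rank(A − (3)·I) = 2, so dim ker(A − (3)·I) = n − 2 = 2

Summary:
  λ = 3: algebraic multiplicity = 4, geometric multiplicity = 2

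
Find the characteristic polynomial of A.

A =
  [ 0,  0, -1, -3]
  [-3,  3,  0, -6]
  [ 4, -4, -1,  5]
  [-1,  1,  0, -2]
x^4

Expanding det(x·I − A) (e.g. by cofactor expansion or by noting that A is similar to its Jordan form J, which has the same characteristic polynomial as A) gives
  χ_A(x) = x^4
which factors as x^4. The eigenvalues (with algebraic multiplicities) are λ = 0 with multiplicity 4.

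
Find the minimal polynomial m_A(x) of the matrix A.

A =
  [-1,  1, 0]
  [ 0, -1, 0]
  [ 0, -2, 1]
x^3 + x^2 - x - 1

The characteristic polynomial is χ_A(x) = (x - 1)*(x + 1)^2, so the eigenvalues are known. The minimal polynomial is
  m_A(x) = Π_λ (x − λ)^{k_λ}
where k_λ is the size of the *largest* Jordan block for λ (equivalently, the smallest k with (A − λI)^k v = 0 for every generalised eigenvector v of λ).

  λ = -1: largest Jordan block has size 2, contributing (x + 1)^2
  λ = 1: largest Jordan block has size 1, contributing (x − 1)

So m_A(x) = (x - 1)*(x + 1)^2 = x^3 + x^2 - x - 1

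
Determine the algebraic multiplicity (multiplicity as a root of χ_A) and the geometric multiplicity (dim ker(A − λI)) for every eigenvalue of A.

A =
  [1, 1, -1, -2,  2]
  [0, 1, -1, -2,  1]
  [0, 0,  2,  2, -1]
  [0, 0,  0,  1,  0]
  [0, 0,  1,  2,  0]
λ = 1: alg = 5, geom = 3

Step 1 — factor the characteristic polynomial to read off the algebraic multiplicities:
  χ_A(x) = (x - 1)^5

Step 2 — compute geometric multiplicities via the rank-nullity identity g(λ) = n − rank(A − λI):
  rank(A − (1)·I) = 2, so dim ker(A − (1)·I) = n − 2 = 3

Summary:
  λ = 1: algebraic multiplicity = 5, geometric multiplicity = 3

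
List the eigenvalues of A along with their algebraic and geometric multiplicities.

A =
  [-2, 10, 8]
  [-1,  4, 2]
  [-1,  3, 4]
λ = 2: alg = 3, geom = 1

Step 1 — factor the characteristic polynomial to read off the algebraic multiplicities:
  χ_A(x) = (x - 2)^3

Step 2 — compute geometric multiplicities via the rank-nullity identity g(λ) = n − rank(A − λI):
  rank(A − (2)·I) = 2, so dim ker(A − (2)·I) = n − 2 = 1

Summary:
  λ = 2: algebraic multiplicity = 3, geometric multiplicity = 1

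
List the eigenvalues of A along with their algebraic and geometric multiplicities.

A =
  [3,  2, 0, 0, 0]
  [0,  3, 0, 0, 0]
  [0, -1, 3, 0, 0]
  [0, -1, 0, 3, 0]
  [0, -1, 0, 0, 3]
λ = 3: alg = 5, geom = 4

Step 1 — factor the characteristic polynomial to read off the algebraic multiplicities:
  χ_A(x) = (x - 3)^5

Step 2 — compute geometric multiplicities via the rank-nullity identity g(λ) = n − rank(A − λI):
  rank(A − (3)·I) = 1, so dim ker(A − (3)·I) = n − 1 = 4

Summary:
  λ = 3: algebraic multiplicity = 5, geometric multiplicity = 4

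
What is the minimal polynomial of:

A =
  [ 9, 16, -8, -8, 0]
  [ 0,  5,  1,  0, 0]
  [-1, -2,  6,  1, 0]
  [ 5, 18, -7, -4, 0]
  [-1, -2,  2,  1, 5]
x^4 - 16*x^3 + 90*x^2 - 200*x + 125

The characteristic polynomial is χ_A(x) = (x - 5)^4*(x - 1), so the eigenvalues are known. The minimal polynomial is
  m_A(x) = Π_λ (x − λ)^{k_λ}
where k_λ is the size of the *largest* Jordan block for λ (equivalently, the smallest k with (A − λI)^k v = 0 for every generalised eigenvector v of λ).

  λ = 1: largest Jordan block has size 1, contributing (x − 1)
  λ = 5: largest Jordan block has size 3, contributing (x − 5)^3

So m_A(x) = (x - 5)^3*(x - 1) = x^4 - 16*x^3 + 90*x^2 - 200*x + 125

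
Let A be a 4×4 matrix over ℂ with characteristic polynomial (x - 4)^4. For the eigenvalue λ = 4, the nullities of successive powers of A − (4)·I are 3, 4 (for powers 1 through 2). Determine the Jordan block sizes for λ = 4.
Block sizes for λ = 4: [2, 1, 1]

From the dimensions of kernels of powers, the number of Jordan blocks of size at least j is d_j − d_{j−1} where d_j = dim ker(N^j) (with d_0 = 0). Computing the differences gives [3, 1].
The number of blocks of size exactly k is (#blocks of size ≥ k) − (#blocks of size ≥ k + 1), so the partition is: 2 block(s) of size 1, 1 block(s) of size 2.
In nonincreasing order the block sizes are [2, 1, 1].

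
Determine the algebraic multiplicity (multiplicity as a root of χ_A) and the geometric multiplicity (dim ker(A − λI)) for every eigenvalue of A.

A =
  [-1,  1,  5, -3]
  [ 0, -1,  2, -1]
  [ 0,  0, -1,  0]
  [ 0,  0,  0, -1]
λ = -1: alg = 4, geom = 2

Step 1 — factor the characteristic polynomial to read off the algebraic multiplicities:
  χ_A(x) = (x + 1)^4

Step 2 — compute geometric multiplicities via the rank-nullity identity g(λ) = n − rank(A − λI):
  rank(A − (-1)·I) = 2, so dim ker(A − (-1)·I) = n − 2 = 2

Summary:
  λ = -1: algebraic multiplicity = 4, geometric multiplicity = 2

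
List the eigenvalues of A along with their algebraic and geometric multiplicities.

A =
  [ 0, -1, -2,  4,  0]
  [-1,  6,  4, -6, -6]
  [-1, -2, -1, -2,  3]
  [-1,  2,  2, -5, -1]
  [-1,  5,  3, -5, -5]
λ = -1: alg = 5, geom = 2

Step 1 — factor the characteristic polynomial to read off the algebraic multiplicities:
  χ_A(x) = (x + 1)^5

Step 2 — compute geometric multiplicities via the rank-nullity identity g(λ) = n − rank(A − λI):
  rank(A − (-1)·I) = 3, so dim ker(A − (-1)·I) = n − 3 = 2

Summary:
  λ = -1: algebraic multiplicity = 5, geometric multiplicity = 2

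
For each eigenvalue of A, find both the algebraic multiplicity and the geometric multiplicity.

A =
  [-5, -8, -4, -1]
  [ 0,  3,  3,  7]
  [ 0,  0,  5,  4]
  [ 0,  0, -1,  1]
λ = -5: alg = 1, geom = 1; λ = 3: alg = 3, geom = 1

Step 1 — factor the characteristic polynomial to read off the algebraic multiplicities:
  χ_A(x) = (x - 3)^3*(x + 5)

Step 2 — compute geometric multiplicities via the rank-nullity identity g(λ) = n − rank(A − λI):
  rank(A − (-5)·I) = 3, so dim ker(A − (-5)·I) = n − 3 = 1
  rank(A − (3)·I) = 3, so dim ker(A − (3)·I) = n − 3 = 1

Summary:
  λ = -5: algebraic multiplicity = 1, geometric multiplicity = 1
  λ = 3: algebraic multiplicity = 3, geometric multiplicity = 1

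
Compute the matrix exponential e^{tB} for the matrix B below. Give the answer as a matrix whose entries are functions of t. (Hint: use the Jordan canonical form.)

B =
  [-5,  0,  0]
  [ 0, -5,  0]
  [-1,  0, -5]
e^{tB} =
  [exp(-5*t), 0, 0]
  [0, exp(-5*t), 0]
  [-t*exp(-5*t), 0, exp(-5*t)]

Strategy: write B = P · J · P⁻¹ where J is a Jordan canonical form, so e^{tB} = P · e^{tJ} · P⁻¹, and e^{tJ} can be computed block-by-block.

B has Jordan form
J =
  [-5,  1,  0]
  [ 0, -5,  0]
  [ 0,  0, -5]
(up to reordering of blocks).

Per-block formulas:
  For a 1×1 block at λ = -5: exp(t · [-5]) = [e^(-5t)].
  For a 2×2 Jordan block J_2(-5): exp(t · J_2(-5)) = e^(-5t)·(I + t·N), where N is the 2×2 nilpotent shift.

After assembling e^{tJ} and conjugating by P, we get:

e^{tB} =
  [exp(-5*t), 0, 0]
  [0, exp(-5*t), 0]
  [-t*exp(-5*t), 0, exp(-5*t)]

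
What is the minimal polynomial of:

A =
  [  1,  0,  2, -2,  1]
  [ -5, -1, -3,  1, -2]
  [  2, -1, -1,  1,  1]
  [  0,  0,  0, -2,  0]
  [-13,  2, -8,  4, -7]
x^2 + 4*x + 4

The characteristic polynomial is χ_A(x) = (x + 2)^5, so the eigenvalues are known. The minimal polynomial is
  m_A(x) = Π_λ (x − λ)^{k_λ}
where k_λ is the size of the *largest* Jordan block for λ (equivalently, the smallest k with (A − λI)^k v = 0 for every generalised eigenvector v of λ).

  λ = -2: largest Jordan block has size 2, contributing (x + 2)^2

So m_A(x) = (x + 2)^2 = x^2 + 4*x + 4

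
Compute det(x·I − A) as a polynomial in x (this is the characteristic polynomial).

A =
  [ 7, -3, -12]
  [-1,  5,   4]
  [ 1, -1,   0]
x^3 - 12*x^2 + 48*x - 64

Expanding det(x·I − A) (e.g. by cofactor expansion or by noting that A is similar to its Jordan form J, which has the same characteristic polynomial as A) gives
  χ_A(x) = x^3 - 12*x^2 + 48*x - 64
which factors as (x - 4)^3. The eigenvalues (with algebraic multiplicities) are λ = 4 with multiplicity 3.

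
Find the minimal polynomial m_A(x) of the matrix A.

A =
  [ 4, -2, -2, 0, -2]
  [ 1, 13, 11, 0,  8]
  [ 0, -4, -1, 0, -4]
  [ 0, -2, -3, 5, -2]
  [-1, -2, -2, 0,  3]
x^3 - 14*x^2 + 65*x - 100

The characteristic polynomial is χ_A(x) = (x - 5)^4*(x - 4), so the eigenvalues are known. The minimal polynomial is
  m_A(x) = Π_λ (x − λ)^{k_λ}
where k_λ is the size of the *largest* Jordan block for λ (equivalently, the smallest k with (A − λI)^k v = 0 for every generalised eigenvector v of λ).

  λ = 4: largest Jordan block has size 1, contributing (x − 4)
  λ = 5: largest Jordan block has size 2, contributing (x − 5)^2

So m_A(x) = (x - 5)^2*(x - 4) = x^3 - 14*x^2 + 65*x - 100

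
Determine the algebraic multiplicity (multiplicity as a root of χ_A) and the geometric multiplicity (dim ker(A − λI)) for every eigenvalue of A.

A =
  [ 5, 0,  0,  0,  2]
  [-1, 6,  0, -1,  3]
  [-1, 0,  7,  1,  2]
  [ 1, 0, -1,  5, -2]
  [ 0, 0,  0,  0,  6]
λ = 5: alg = 1, geom = 1; λ = 6: alg = 4, geom = 2

Step 1 — factor the characteristic polynomial to read off the algebraic multiplicities:
  χ_A(x) = (x - 6)^4*(x - 5)

Step 2 — compute geometric multiplicities via the rank-nullity identity g(λ) = n − rank(A − λI):
  rank(A − (5)·I) = 4, so dim ker(A − (5)·I) = n − 4 = 1
  rank(A − (6)·I) = 3, so dim ker(A − (6)·I) = n − 3 = 2

Summary:
  λ = 5: algebraic multiplicity = 1, geometric multiplicity = 1
  λ = 6: algebraic multiplicity = 4, geometric multiplicity = 2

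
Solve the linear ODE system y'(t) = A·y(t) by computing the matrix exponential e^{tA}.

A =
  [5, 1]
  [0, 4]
e^{tA} =
  [exp(5*t), exp(5*t) - exp(4*t)]
  [0, exp(4*t)]

Strategy: write A = P · J · P⁻¹ where J is a Jordan canonical form, so e^{tA} = P · e^{tJ} · P⁻¹, and e^{tJ} can be computed block-by-block.

A has Jordan form
J =
  [4, 0]
  [0, 5]
(up to reordering of blocks).

Per-block formulas:
  For a 1×1 block at λ = 4: exp(t · [4]) = [e^(4t)].
  For a 1×1 block at λ = 5: exp(t · [5]) = [e^(5t)].

After assembling e^{tJ} and conjugating by P, we get:

e^{tA} =
  [exp(5*t), exp(5*t) - exp(4*t)]
  [0, exp(4*t)]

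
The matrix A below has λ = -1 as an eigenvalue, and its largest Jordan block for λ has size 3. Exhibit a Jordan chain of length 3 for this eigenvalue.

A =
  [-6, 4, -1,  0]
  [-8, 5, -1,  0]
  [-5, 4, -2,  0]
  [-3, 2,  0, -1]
A Jordan chain for λ = -1 of length 3:
v_1 = (-2, -3, -2, -1)ᵀ
v_2 = (-5, -8, -5, -3)ᵀ
v_3 = (1, 0, 0, 0)ᵀ

Let N = A − (-1)·I. We want v_3 with N^3 v_3 = 0 but N^2 v_3 ≠ 0; then v_{j-1} := N · v_j for j = 3, …, 2.

Pick v_3 = (1, 0, 0, 0)ᵀ.
Then v_2 = N · v_3 = (-5, -8, -5, -3)ᵀ.
Then v_1 = N · v_2 = (-2, -3, -2, -1)ᵀ.

Sanity check: (A − (-1)·I) v_1 = (0, 0, 0, 0)ᵀ = 0. ✓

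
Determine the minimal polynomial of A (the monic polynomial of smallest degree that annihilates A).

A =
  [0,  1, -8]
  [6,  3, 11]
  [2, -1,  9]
x^3 - 12*x^2 + 48*x - 64

The characteristic polynomial is χ_A(x) = (x - 4)^3, so the eigenvalues are known. The minimal polynomial is
  m_A(x) = Π_λ (x − λ)^{k_λ}
where k_λ is the size of the *largest* Jordan block for λ (equivalently, the smallest k with (A − λI)^k v = 0 for every generalised eigenvector v of λ).

  λ = 4: largest Jordan block has size 3, contributing (x − 4)^3

So m_A(x) = (x - 4)^3 = x^3 - 12*x^2 + 48*x - 64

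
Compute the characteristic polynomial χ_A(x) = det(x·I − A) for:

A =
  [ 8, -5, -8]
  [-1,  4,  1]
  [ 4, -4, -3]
x^3 - 9*x^2 + 27*x - 27

Expanding det(x·I − A) (e.g. by cofactor expansion or by noting that A is similar to its Jordan form J, which has the same characteristic polynomial as A) gives
  χ_A(x) = x^3 - 9*x^2 + 27*x - 27
which factors as (x - 3)^3. The eigenvalues (with algebraic multiplicities) are λ = 3 with multiplicity 3.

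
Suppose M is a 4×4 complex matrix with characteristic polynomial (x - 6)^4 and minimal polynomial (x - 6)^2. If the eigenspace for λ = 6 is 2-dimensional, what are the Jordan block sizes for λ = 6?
Block sizes for λ = 6: [2, 2]

Step 1 — from the characteristic polynomial, algebraic multiplicity of λ = 6 is 4. From dim ker(M − (6)·I) = 2, there are exactly 2 Jordan blocks for λ = 6.
Step 2 — from the minimal polynomial, the factor (x − 6)^2 tells us the largest block for λ = 6 has size 2.
Step 3 — with total size 4, 2 blocks, and largest block 2, the block sizes (in nonincreasing order) are [2, 2].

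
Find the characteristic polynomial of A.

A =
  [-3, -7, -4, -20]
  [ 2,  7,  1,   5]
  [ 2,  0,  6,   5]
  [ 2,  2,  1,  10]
x^4 - 20*x^3 + 150*x^2 - 500*x + 625

Expanding det(x·I − A) (e.g. by cofactor expansion or by noting that A is similar to its Jordan form J, which has the same characteristic polynomial as A) gives
  χ_A(x) = x^4 - 20*x^3 + 150*x^2 - 500*x + 625
which factors as (x - 5)^4. The eigenvalues (with algebraic multiplicities) are λ = 5 with multiplicity 4.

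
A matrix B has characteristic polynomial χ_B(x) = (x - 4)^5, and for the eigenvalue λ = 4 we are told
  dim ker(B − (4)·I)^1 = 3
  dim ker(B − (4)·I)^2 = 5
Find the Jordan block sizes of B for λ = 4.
Block sizes for λ = 4: [2, 2, 1]

From the dimensions of kernels of powers, the number of Jordan blocks of size at least j is d_j − d_{j−1} where d_j = dim ker(N^j) (with d_0 = 0). Computing the differences gives [3, 2].
The number of blocks of size exactly k is (#blocks of size ≥ k) − (#blocks of size ≥ k + 1), so the partition is: 1 block(s) of size 1, 2 block(s) of size 2.
In nonincreasing order the block sizes are [2, 2, 1].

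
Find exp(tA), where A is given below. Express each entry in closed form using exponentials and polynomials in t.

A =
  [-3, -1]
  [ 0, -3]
e^{tA} =
  [exp(-3*t), -t*exp(-3*t)]
  [0, exp(-3*t)]

Strategy: write A = P · J · P⁻¹ where J is a Jordan canonical form, so e^{tA} = P · e^{tJ} · P⁻¹, and e^{tJ} can be computed block-by-block.

A has Jordan form
J =
  [-3,  1]
  [ 0, -3]
(up to reordering of blocks).

Per-block formulas:
  For a 2×2 Jordan block J_2(-3): exp(t · J_2(-3)) = e^(-3t)·(I + t·N), where N is the 2×2 nilpotent shift.

After assembling e^{tJ} and conjugating by P, we get:

e^{tA} =
  [exp(-3*t), -t*exp(-3*t)]
  [0, exp(-3*t)]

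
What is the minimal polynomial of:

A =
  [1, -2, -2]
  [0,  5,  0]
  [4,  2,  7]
x^2 - 8*x + 15

The characteristic polynomial is χ_A(x) = (x - 5)^2*(x - 3), so the eigenvalues are known. The minimal polynomial is
  m_A(x) = Π_λ (x − λ)^{k_λ}
where k_λ is the size of the *largest* Jordan block for λ (equivalently, the smallest k with (A − λI)^k v = 0 for every generalised eigenvector v of λ).

  λ = 3: largest Jordan block has size 1, contributing (x − 3)
  λ = 5: largest Jordan block has size 1, contributing (x − 5)

So m_A(x) = (x - 5)*(x - 3) = x^2 - 8*x + 15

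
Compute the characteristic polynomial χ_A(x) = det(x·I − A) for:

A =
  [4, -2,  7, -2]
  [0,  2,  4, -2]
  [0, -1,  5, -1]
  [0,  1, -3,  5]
x^4 - 16*x^3 + 96*x^2 - 256*x + 256

Expanding det(x·I − A) (e.g. by cofactor expansion or by noting that A is similar to its Jordan form J, which has the same characteristic polynomial as A) gives
  χ_A(x) = x^4 - 16*x^3 + 96*x^2 - 256*x + 256
which factors as (x - 4)^4. The eigenvalues (with algebraic multiplicities) are λ = 4 with multiplicity 4.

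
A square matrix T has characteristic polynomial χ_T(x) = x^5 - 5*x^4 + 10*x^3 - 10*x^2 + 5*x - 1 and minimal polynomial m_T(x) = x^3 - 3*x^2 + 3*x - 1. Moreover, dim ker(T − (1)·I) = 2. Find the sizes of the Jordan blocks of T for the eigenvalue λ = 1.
Block sizes for λ = 1: [3, 2]

Step 1 — from the characteristic polynomial, algebraic multiplicity of λ = 1 is 5. From dim ker(T − (1)·I) = 2, there are exactly 2 Jordan blocks for λ = 1.
Step 2 — from the minimal polynomial, the factor (x − 1)^3 tells us the largest block for λ = 1 has size 3.
Step 3 — with total size 5, 2 blocks, and largest block 3, the block sizes (in nonincreasing order) are [3, 2].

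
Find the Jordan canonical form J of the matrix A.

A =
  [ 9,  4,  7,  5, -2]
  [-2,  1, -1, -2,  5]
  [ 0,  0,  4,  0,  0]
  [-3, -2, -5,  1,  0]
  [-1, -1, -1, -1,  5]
J_3(4) ⊕ J_2(4)

The characteristic polynomial is
  det(x·I − A) = x^5 - 20*x^4 + 160*x^3 - 640*x^2 + 1280*x - 1024 = (x - 4)^5

Eigenvalues and multiplicities (the geometric multiplicity of λ is n − rank(A − λI), which equals the number of Jordan blocks for λ):
  λ = 4: algebraic multiplicity = 5, geometric multiplicity = 2

Determining the block sizes for each eigenvalue:
  λ = 4: with am = 5 and gm = 2, the partition is not yet determined (e.g. several partitions of 5 into 2 parts exist). Let N = A − (4)·I. Computing rank(N^1) = 3, rank(N^2) = 1, rank(N^3) = 0; the number of blocks of size ≥ j is rank(N^{j−1}) − rank(N^j), giving [2, 2, 1]. So we have 1 block(s) of size 3, 1 block(s) of size 2 → block sizes [3, 2]

Assembling the blocks gives a Jordan form
J =
  [4, 1, 0, 0, 0]
  [0, 4, 1, 0, 0]
  [0, 0, 4, 0, 0]
  [0, 0, 0, 4, 1]
  [0, 0, 0, 0, 4]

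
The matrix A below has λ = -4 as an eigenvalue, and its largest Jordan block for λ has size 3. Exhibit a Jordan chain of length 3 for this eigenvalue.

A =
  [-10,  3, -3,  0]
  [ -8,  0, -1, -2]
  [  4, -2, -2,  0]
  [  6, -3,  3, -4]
A Jordan chain for λ = -4 of length 3:
v_1 = (9, 12, -6, -9)ᵀ
v_2 = (-3, -1, 2, 3)ᵀ
v_3 = (0, 0, 1, 0)ᵀ

Let N = A − (-4)·I. We want v_3 with N^3 v_3 = 0 but N^2 v_3 ≠ 0; then v_{j-1} := N · v_j for j = 3, …, 2.

Pick v_3 = (0, 0, 1, 0)ᵀ.
Then v_2 = N · v_3 = (-3, -1, 2, 3)ᵀ.
Then v_1 = N · v_2 = (9, 12, -6, -9)ᵀ.

Sanity check: (A − (-4)·I) v_1 = (0, 0, 0, 0)ᵀ = 0. ✓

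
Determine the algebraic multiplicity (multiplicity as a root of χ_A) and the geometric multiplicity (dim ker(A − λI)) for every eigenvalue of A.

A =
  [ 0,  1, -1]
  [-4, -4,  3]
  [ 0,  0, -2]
λ = -2: alg = 3, geom = 1

Step 1 — factor the characteristic polynomial to read off the algebraic multiplicities:
  χ_A(x) = (x + 2)^3

Step 2 — compute geometric multiplicities via the rank-nullity identity g(λ) = n − rank(A − λI):
  rank(A − (-2)·I) = 2, so dim ker(A − (-2)·I) = n − 2 = 1

Summary:
  λ = -2: algebraic multiplicity = 3, geometric multiplicity = 1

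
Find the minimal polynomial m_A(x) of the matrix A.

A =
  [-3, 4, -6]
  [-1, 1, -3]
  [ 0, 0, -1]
x^2 + 2*x + 1

The characteristic polynomial is χ_A(x) = (x + 1)^3, so the eigenvalues are known. The minimal polynomial is
  m_A(x) = Π_λ (x − λ)^{k_λ}
where k_λ is the size of the *largest* Jordan block for λ (equivalently, the smallest k with (A − λI)^k v = 0 for every generalised eigenvector v of λ).

  λ = -1: largest Jordan block has size 2, contributing (x + 1)^2

So m_A(x) = (x + 1)^2 = x^2 + 2*x + 1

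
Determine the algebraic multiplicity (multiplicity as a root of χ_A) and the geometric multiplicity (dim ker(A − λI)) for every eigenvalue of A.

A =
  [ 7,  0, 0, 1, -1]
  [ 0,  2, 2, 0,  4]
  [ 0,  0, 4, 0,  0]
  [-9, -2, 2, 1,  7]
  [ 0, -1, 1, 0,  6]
λ = 4: alg = 5, geom = 3

Step 1 — factor the characteristic polynomial to read off the algebraic multiplicities:
  χ_A(x) = (x - 4)^5

Step 2 — compute geometric multiplicities via the rank-nullity identity g(λ) = n − rank(A − λI):
  rank(A − (4)·I) = 2, so dim ker(A − (4)·I) = n − 2 = 3

Summary:
  λ = 4: algebraic multiplicity = 5, geometric multiplicity = 3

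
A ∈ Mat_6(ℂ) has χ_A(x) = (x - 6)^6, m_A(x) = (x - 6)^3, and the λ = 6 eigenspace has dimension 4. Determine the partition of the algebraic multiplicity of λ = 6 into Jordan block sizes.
Block sizes for λ = 6: [3, 1, 1, 1]

Step 1 — from the characteristic polynomial, algebraic multiplicity of λ = 6 is 6. From dim ker(A − (6)·I) = 4, there are exactly 4 Jordan blocks for λ = 6.
Step 2 — from the minimal polynomial, the factor (x − 6)^3 tells us the largest block for λ = 6 has size 3.
Step 3 — with total size 6, 4 blocks, and largest block 3, the block sizes (in nonincreasing order) are [3, 1, 1, 1].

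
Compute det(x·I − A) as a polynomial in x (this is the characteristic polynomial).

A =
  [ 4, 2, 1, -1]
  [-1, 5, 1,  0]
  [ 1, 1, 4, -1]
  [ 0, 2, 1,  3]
x^4 - 16*x^3 + 96*x^2 - 256*x + 256

Expanding det(x·I − A) (e.g. by cofactor expansion or by noting that A is similar to its Jordan form J, which has the same characteristic polynomial as A) gives
  χ_A(x) = x^4 - 16*x^3 + 96*x^2 - 256*x + 256
which factors as (x - 4)^4. The eigenvalues (with algebraic multiplicities) are λ = 4 with multiplicity 4.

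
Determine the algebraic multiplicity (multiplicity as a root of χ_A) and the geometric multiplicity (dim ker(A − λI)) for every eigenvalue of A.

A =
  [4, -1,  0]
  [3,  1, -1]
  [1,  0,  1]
λ = 2: alg = 3, geom = 1

Step 1 — factor the characteristic polynomial to read off the algebraic multiplicities:
  χ_A(x) = (x - 2)^3

Step 2 — compute geometric multiplicities via the rank-nullity identity g(λ) = n − rank(A − λI):
  rank(A − (2)·I) = 2, so dim ker(A − (2)·I) = n − 2 = 1

Summary:
  λ = 2: algebraic multiplicity = 3, geometric multiplicity = 1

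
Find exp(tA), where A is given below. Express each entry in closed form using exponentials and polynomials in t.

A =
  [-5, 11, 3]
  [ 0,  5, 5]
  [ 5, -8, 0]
e^{tA} =
  [20*t^2 - 5*t + 1, -12*t^2 + 11*t, 20*t^2 + 3*t]
  [25*t^2/2, -15*t^2/2 + 5*t + 1, 25*t^2/2 + 5*t]
  [-25*t^2/2 + 5*t, 15*t^2/2 - 8*t, 1 - 25*t^2/2]

Strategy: write A = P · J · P⁻¹ where J is a Jordan canonical form, so e^{tA} = P · e^{tJ} · P⁻¹, and e^{tJ} can be computed block-by-block.

A has Jordan form
J =
  [0, 1, 0]
  [0, 0, 1]
  [0, 0, 0]
(up to reordering of blocks).

Per-block formulas:
  For a 3×3 Jordan block J_3(0): exp(t · J_3(0)) = e^(0t)·(I + t·N + (t^2/2)·N^2), where N is the 3×3 nilpotent shift.

After assembling e^{tJ} and conjugating by P, we get:

e^{tA} =
  [20*t^2 - 5*t + 1, -12*t^2 + 11*t, 20*t^2 + 3*t]
  [25*t^2/2, -15*t^2/2 + 5*t + 1, 25*t^2/2 + 5*t]
  [-25*t^2/2 + 5*t, 15*t^2/2 - 8*t, 1 - 25*t^2/2]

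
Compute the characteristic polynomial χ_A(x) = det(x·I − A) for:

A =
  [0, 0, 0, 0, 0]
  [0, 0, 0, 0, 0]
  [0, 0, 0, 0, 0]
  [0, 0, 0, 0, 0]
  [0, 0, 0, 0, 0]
x^5

Expanding det(x·I − A) (e.g. by cofactor expansion or by noting that A is similar to its Jordan form J, which has the same characteristic polynomial as A) gives
  χ_A(x) = x^5
which factors as x^5. The eigenvalues (with algebraic multiplicities) are λ = 0 with multiplicity 5.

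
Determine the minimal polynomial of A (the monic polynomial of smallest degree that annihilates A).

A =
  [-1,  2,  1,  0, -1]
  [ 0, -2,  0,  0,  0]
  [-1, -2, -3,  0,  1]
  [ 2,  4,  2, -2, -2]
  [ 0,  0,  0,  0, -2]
x^2 + 4*x + 4

The characteristic polynomial is χ_A(x) = (x + 2)^5, so the eigenvalues are known. The minimal polynomial is
  m_A(x) = Π_λ (x − λ)^{k_λ}
where k_λ is the size of the *largest* Jordan block for λ (equivalently, the smallest k with (A − λI)^k v = 0 for every generalised eigenvector v of λ).

  λ = -2: largest Jordan block has size 2, contributing (x + 2)^2

So m_A(x) = (x + 2)^2 = x^2 + 4*x + 4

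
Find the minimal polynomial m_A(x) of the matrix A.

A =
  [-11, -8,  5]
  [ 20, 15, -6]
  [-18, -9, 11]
x^3 - 15*x^2 + 75*x - 125

The characteristic polynomial is χ_A(x) = (x - 5)^3, so the eigenvalues are known. The minimal polynomial is
  m_A(x) = Π_λ (x − λ)^{k_λ}
where k_λ is the size of the *largest* Jordan block for λ (equivalently, the smallest k with (A − λI)^k v = 0 for every generalised eigenvector v of λ).

  λ = 5: largest Jordan block has size 3, contributing (x − 5)^3

So m_A(x) = (x - 5)^3 = x^3 - 15*x^2 + 75*x - 125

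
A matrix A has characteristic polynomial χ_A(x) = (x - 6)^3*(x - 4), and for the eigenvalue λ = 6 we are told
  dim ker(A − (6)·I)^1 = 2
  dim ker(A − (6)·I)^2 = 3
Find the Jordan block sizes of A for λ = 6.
Block sizes for λ = 6: [2, 1]

From the dimensions of kernels of powers, the number of Jordan blocks of size at least j is d_j − d_{j−1} where d_j = dim ker(N^j) (with d_0 = 0). Computing the differences gives [2, 1].
The number of blocks of size exactly k is (#blocks of size ≥ k) − (#blocks of size ≥ k + 1), so the partition is: 1 block(s) of size 1, 1 block(s) of size 2.
In nonincreasing order the block sizes are [2, 1].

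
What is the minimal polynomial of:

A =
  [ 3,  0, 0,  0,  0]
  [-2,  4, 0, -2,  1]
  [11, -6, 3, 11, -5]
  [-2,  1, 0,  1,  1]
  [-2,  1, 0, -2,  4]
x^2 - 6*x + 9

The characteristic polynomial is χ_A(x) = (x - 3)^5, so the eigenvalues are known. The minimal polynomial is
  m_A(x) = Π_λ (x − λ)^{k_λ}
where k_λ is the size of the *largest* Jordan block for λ (equivalently, the smallest k with (A − λI)^k v = 0 for every generalised eigenvector v of λ).

  λ = 3: largest Jordan block has size 2, contributing (x − 3)^2

So m_A(x) = (x - 3)^2 = x^2 - 6*x + 9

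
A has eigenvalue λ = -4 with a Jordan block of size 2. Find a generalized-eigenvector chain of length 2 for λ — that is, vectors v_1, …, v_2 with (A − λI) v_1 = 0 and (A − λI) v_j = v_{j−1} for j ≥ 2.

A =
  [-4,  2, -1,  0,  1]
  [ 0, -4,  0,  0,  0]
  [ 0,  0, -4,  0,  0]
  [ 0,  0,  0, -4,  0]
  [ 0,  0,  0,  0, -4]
A Jordan chain for λ = -4 of length 2:
v_1 = (2, 0, 0, 0, 0)ᵀ
v_2 = (0, 1, 0, 0, 0)ᵀ

Let N = A − (-4)·I. We want v_2 with N^2 v_2 = 0 but N^1 v_2 ≠ 0; then v_{j-1} := N · v_j for j = 2, …, 2.

Pick v_2 = (0, 1, 0, 0, 0)ᵀ.
Then v_1 = N · v_2 = (2, 0, 0, 0, 0)ᵀ.

Sanity check: (A − (-4)·I) v_1 = (0, 0, 0, 0, 0)ᵀ = 0. ✓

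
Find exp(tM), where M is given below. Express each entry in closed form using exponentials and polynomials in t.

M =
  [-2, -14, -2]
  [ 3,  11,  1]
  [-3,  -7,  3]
e^{tM} =
  [-6*t*exp(4*t) + exp(4*t), -14*t*exp(4*t), -2*t*exp(4*t)]
  [3*t*exp(4*t), 7*t*exp(4*t) + exp(4*t), t*exp(4*t)]
  [-3*t*exp(4*t), -7*t*exp(4*t), -t*exp(4*t) + exp(4*t)]

Strategy: write M = P · J · P⁻¹ where J is a Jordan canonical form, so e^{tM} = P · e^{tJ} · P⁻¹, and e^{tJ} can be computed block-by-block.

M has Jordan form
J =
  [4, 1, 0]
  [0, 4, 0]
  [0, 0, 4]
(up to reordering of blocks).

Per-block formulas:
  For a 1×1 block at λ = 4: exp(t · [4]) = [e^(4t)].
  For a 2×2 Jordan block J_2(4): exp(t · J_2(4)) = e^(4t)·(I + t·N), where N is the 2×2 nilpotent shift.

After assembling e^{tJ} and conjugating by P, we get:

e^{tM} =
  [-6*t*exp(4*t) + exp(4*t), -14*t*exp(4*t), -2*t*exp(4*t)]
  [3*t*exp(4*t), 7*t*exp(4*t) + exp(4*t), t*exp(4*t)]
  [-3*t*exp(4*t), -7*t*exp(4*t), -t*exp(4*t) + exp(4*t)]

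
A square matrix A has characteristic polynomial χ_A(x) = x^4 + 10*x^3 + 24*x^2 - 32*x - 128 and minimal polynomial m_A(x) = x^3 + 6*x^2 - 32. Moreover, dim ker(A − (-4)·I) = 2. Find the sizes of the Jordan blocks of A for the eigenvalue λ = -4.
Block sizes for λ = -4: [2, 1]

Step 1 — from the characteristic polynomial, algebraic multiplicity of λ = -4 is 3. From dim ker(A − (-4)·I) = 2, there are exactly 2 Jordan blocks for λ = -4.
Step 2 — from the minimal polynomial, the factor (x + 4)^2 tells us the largest block for λ = -4 has size 2.
Step 3 — with total size 3, 2 blocks, and largest block 2, the block sizes (in nonincreasing order) are [2, 1].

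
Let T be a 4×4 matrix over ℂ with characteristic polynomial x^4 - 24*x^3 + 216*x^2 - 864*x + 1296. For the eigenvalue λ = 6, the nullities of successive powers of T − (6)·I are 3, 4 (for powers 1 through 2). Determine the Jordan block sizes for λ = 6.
Block sizes for λ = 6: [2, 1, 1]

From the dimensions of kernels of powers, the number of Jordan blocks of size at least j is d_j − d_{j−1} where d_j = dim ker(N^j) (with d_0 = 0). Computing the differences gives [3, 1].
The number of blocks of size exactly k is (#blocks of size ≥ k) − (#blocks of size ≥ k + 1), so the partition is: 2 block(s) of size 1, 1 block(s) of size 2.
In nonincreasing order the block sizes are [2, 1, 1].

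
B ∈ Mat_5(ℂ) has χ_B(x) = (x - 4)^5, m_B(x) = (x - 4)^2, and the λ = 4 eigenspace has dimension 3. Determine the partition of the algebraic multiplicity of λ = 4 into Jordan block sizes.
Block sizes for λ = 4: [2, 2, 1]

Step 1 — from the characteristic polynomial, algebraic multiplicity of λ = 4 is 5. From dim ker(B − (4)·I) = 3, there are exactly 3 Jordan blocks for λ = 4.
Step 2 — from the minimal polynomial, the factor (x − 4)^2 tells us the largest block for λ = 4 has size 2.
Step 3 — with total size 5, 3 blocks, and largest block 2, the block sizes (in nonincreasing order) are [2, 2, 1].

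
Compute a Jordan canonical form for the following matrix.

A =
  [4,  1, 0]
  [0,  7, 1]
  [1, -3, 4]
J_3(5)

The characteristic polynomial is
  det(x·I − A) = x^3 - 15*x^2 + 75*x - 125 = (x - 5)^3

Eigenvalues and multiplicities (the geometric multiplicity of λ is n − rank(A − λI), which equals the number of Jordan blocks for λ):
  λ = 5: algebraic multiplicity = 3, geometric multiplicity = 1

Determining the block sizes for each eigenvalue:
  λ = 5: one block (gm = 1), so the single block has size am = 3 → block sizes [3]

Assembling the blocks gives a Jordan form
J =
  [5, 1, 0]
  [0, 5, 1]
  [0, 0, 5]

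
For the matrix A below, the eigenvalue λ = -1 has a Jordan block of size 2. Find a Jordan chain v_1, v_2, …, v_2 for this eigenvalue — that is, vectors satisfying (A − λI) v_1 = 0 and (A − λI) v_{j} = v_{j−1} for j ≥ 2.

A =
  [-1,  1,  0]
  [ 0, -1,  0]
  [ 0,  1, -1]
A Jordan chain for λ = -1 of length 2:
v_1 = (1, 0, 1)ᵀ
v_2 = (0, 1, 0)ᵀ

Let N = A − (-1)·I. We want v_2 with N^2 v_2 = 0 but N^1 v_2 ≠ 0; then v_{j-1} := N · v_j for j = 2, …, 2.

Pick v_2 = (0, 1, 0)ᵀ.
Then v_1 = N · v_2 = (1, 0, 1)ᵀ.

Sanity check: (A − (-1)·I) v_1 = (0, 0, 0)ᵀ = 0. ✓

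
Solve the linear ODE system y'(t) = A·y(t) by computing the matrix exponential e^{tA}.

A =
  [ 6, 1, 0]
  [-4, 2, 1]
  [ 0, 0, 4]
e^{tA} =
  [2*t*exp(4*t) + exp(4*t), t*exp(4*t), t^2*exp(4*t)/2]
  [-4*t*exp(4*t), -2*t*exp(4*t) + exp(4*t), -t^2*exp(4*t) + t*exp(4*t)]
  [0, 0, exp(4*t)]

Strategy: write A = P · J · P⁻¹ where J is a Jordan canonical form, so e^{tA} = P · e^{tJ} · P⁻¹, and e^{tJ} can be computed block-by-block.

A has Jordan form
J =
  [4, 1, 0]
  [0, 4, 1]
  [0, 0, 4]
(up to reordering of blocks).

Per-block formulas:
  For a 3×3 Jordan block J_3(4): exp(t · J_3(4)) = e^(4t)·(I + t·N + (t^2/2)·N^2), where N is the 3×3 nilpotent shift.

After assembling e^{tJ} and conjugating by P, we get:

e^{tA} =
  [2*t*exp(4*t) + exp(4*t), t*exp(4*t), t^2*exp(4*t)/2]
  [-4*t*exp(4*t), -2*t*exp(4*t) + exp(4*t), -t^2*exp(4*t) + t*exp(4*t)]
  [0, 0, exp(4*t)]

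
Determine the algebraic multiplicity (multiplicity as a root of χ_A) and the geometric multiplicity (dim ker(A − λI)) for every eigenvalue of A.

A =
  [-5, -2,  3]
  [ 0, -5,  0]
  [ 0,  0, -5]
λ = -5: alg = 3, geom = 2

Step 1 — factor the characteristic polynomial to read off the algebraic multiplicities:
  χ_A(x) = (x + 5)^3

Step 2 — compute geometric multiplicities via the rank-nullity identity g(λ) = n − rank(A − λI):
  rank(A − (-5)·I) = 1, so dim ker(A − (-5)·I) = n − 1 = 2

Summary:
  λ = -5: algebraic multiplicity = 3, geometric multiplicity = 2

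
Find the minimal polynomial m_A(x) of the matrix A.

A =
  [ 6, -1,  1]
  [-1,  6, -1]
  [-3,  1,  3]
x^3 - 15*x^2 + 75*x - 125

The characteristic polynomial is χ_A(x) = (x - 5)^3, so the eigenvalues are known. The minimal polynomial is
  m_A(x) = Π_λ (x − λ)^{k_λ}
where k_λ is the size of the *largest* Jordan block for λ (equivalently, the smallest k with (A − λI)^k v = 0 for every generalised eigenvector v of λ).

  λ = 5: largest Jordan block has size 3, contributing (x − 5)^3

So m_A(x) = (x - 5)^3 = x^3 - 15*x^2 + 75*x - 125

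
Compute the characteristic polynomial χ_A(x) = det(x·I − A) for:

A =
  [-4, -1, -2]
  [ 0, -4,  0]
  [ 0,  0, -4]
x^3 + 12*x^2 + 48*x + 64

Expanding det(x·I − A) (e.g. by cofactor expansion or by noting that A is similar to its Jordan form J, which has the same characteristic polynomial as A) gives
  χ_A(x) = x^3 + 12*x^2 + 48*x + 64
which factors as (x + 4)^3. The eigenvalues (with algebraic multiplicities) are λ = -4 with multiplicity 3.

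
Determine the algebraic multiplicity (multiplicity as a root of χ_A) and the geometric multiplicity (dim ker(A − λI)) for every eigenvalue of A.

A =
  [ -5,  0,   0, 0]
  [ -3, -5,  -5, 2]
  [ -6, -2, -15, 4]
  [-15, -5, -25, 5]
λ = -5: alg = 4, geom = 2

Step 1 — factor the characteristic polynomial to read off the algebraic multiplicities:
  χ_A(x) = (x + 5)^4

Step 2 — compute geometric multiplicities via the rank-nullity identity g(λ) = n − rank(A − λI):
  rank(A − (-5)·I) = 2, so dim ker(A − (-5)·I) = n − 2 = 2

Summary:
  λ = -5: algebraic multiplicity = 4, geometric multiplicity = 2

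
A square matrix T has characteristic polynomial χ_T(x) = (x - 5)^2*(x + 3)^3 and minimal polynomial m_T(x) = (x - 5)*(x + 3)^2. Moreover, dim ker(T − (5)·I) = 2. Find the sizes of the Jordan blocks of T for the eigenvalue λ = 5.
Block sizes for λ = 5: [1, 1]

Step 1 — from the characteristic polynomial, algebraic multiplicity of λ = 5 is 2. From dim ker(T − (5)·I) = 2, there are exactly 2 Jordan blocks for λ = 5.
Step 2 — from the minimal polynomial, the factor (x − 5) tells us the largest block for λ = 5 has size 1.
Step 3 — with total size 2, 2 blocks, and largest block 1, the block sizes (in nonincreasing order) are [1, 1].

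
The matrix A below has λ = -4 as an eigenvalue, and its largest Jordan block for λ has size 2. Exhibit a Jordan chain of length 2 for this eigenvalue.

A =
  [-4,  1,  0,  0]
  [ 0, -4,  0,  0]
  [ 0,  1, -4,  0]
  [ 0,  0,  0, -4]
A Jordan chain for λ = -4 of length 2:
v_1 = (1, 0, 1, 0)ᵀ
v_2 = (0, 1, 0, 0)ᵀ

Let N = A − (-4)·I. We want v_2 with N^2 v_2 = 0 but N^1 v_2 ≠ 0; then v_{j-1} := N · v_j for j = 2, …, 2.

Pick v_2 = (0, 1, 0, 0)ᵀ.
Then v_1 = N · v_2 = (1, 0, 1, 0)ᵀ.

Sanity check: (A − (-4)·I) v_1 = (0, 0, 0, 0)ᵀ = 0. ✓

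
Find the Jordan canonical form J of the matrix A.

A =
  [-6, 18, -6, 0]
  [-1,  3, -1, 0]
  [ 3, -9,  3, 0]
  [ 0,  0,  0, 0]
J_2(0) ⊕ J_1(0) ⊕ J_1(0)

The characteristic polynomial is
  det(x·I − A) = x^4

Eigenvalues and multiplicities (the geometric multiplicity of λ is n − rank(A − λI), which equals the number of Jordan blocks for λ):
  λ = 0: algebraic multiplicity = 4, geometric multiplicity = 3

Determining the block sizes for each eigenvalue:
  λ = 0: 3 blocks summing to 4 forces exactly one block of size 2 and the rest size 1 → block sizes [2, 1, 1]

Assembling the blocks gives a Jordan form
J =
  [0, 1, 0, 0]
  [0, 0, 0, 0]
  [0, 0, 0, 0]
  [0, 0, 0, 0]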